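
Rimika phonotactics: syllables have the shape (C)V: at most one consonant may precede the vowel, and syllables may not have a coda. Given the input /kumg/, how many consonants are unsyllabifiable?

2

The consonants /m/, /g/ cannot be parsed into a legal (C)V syllable (no codas are permitted; onsets are limited to one consonant).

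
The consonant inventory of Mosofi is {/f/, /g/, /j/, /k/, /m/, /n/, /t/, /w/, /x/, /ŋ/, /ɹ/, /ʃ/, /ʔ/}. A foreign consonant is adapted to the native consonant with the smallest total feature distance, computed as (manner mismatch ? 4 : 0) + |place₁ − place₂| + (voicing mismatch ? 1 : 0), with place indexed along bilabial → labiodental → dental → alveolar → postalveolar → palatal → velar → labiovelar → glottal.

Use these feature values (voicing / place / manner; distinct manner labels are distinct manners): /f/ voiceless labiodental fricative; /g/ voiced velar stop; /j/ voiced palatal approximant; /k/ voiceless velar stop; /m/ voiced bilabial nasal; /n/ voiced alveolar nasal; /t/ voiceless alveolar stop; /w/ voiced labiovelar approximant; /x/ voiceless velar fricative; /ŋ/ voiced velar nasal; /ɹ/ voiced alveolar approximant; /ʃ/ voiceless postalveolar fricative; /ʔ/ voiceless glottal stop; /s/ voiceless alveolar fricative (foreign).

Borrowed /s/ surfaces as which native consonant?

/ʃ/ is closest: same manner (fricative), place distance 1 (alveolar→postalveolar), same voicing; total 1. Next closest is /f/ at distance 2.

ʃ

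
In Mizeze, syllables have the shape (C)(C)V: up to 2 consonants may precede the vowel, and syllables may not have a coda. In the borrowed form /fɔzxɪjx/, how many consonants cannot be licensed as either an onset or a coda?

Syllabifying with onset maximization leaves /j/, /x/ stranded (no codas are permitted; onsets may contain at most 2 consonants).

2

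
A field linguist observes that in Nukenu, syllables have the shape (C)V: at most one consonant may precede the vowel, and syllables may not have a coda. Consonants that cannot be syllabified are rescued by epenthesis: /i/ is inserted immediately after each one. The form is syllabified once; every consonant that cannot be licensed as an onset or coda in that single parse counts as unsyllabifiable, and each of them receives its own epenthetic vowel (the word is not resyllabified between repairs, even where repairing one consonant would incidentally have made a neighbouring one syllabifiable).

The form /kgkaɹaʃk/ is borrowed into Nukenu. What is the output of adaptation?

The consonants /k/, /g/, /ʃ/, /k/ cannot be parsed into a legal (C)V syllable (no codas are permitted; onsets are limited to one consonant).
Epenthesis after each stranded consonant: /k/ → /ki/, /g/ → /gi/, /ʃ/ → /ʃi/, /k/ → /ki/.

kigikaɹaʃiki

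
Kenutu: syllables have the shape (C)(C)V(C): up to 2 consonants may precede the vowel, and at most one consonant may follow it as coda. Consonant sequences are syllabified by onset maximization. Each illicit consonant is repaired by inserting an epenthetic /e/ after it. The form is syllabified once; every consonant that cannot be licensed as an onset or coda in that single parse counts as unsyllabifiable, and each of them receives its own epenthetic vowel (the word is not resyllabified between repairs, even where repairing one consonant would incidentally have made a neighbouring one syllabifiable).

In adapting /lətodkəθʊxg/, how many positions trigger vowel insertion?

The unsyllabifiable consonants are /g/; each receives one epenthetic vowel.

1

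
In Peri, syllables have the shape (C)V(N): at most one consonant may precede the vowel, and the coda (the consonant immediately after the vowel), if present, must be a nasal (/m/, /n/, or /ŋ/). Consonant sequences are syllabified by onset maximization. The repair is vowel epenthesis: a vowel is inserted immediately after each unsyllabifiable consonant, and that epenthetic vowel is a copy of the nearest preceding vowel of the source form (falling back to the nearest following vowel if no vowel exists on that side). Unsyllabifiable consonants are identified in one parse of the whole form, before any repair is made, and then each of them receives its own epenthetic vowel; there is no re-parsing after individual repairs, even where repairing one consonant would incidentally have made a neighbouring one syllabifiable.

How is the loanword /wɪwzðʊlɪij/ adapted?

Under (C)V(N), the unsyllabifiable consonants are /w/, /z/, /j/ (only a nasal (/m/, /n/, or /ŋ/) is licensed in coda position; onsets are limited to one consonant).
Each unlicensed consonant becomes the onset of a new syllable: /w/ → /wɪ/, /z/ → /zɪ/, /j/ → /ji/.

wɪwɪzɪðʊlɪiji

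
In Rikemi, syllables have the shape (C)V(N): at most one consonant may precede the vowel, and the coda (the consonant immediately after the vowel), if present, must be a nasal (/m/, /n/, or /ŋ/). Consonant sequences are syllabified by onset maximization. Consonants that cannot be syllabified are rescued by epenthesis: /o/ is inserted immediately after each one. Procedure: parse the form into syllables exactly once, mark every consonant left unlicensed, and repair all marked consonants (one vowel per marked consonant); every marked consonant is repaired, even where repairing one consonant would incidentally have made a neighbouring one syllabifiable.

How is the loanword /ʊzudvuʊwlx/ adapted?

Under (C)V(N), the unsyllabifiable consonants are /d/, /w/, /l/, /x/ (only a nasal (/m/, /n/, or /ŋ/) is licensed in coda position; onsets are limited to one consonant).
Inserting the epenthetic vowel yields /d/ → /do/, /w/ → /wo/, /l/ → /lo/, /x/ → /xo/.

ʊzudovuʊwoloxo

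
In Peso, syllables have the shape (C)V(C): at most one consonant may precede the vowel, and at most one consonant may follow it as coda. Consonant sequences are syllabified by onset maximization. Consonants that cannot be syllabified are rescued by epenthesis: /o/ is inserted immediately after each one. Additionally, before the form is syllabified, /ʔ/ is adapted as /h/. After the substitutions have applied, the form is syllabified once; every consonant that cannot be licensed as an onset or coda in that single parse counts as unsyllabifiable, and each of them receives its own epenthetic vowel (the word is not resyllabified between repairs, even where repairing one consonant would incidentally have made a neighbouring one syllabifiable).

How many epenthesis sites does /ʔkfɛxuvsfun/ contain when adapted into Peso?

3

After substitution the input is /hkfɛxuvsfun/.
The unsyllabifiable consonants are /h/, /k/, /s/; each receives one epenthetic vowel.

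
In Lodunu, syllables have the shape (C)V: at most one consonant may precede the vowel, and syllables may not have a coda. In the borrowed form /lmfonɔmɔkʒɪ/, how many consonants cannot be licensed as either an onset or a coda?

3

The consonants /l/, /m/, /k/ cannot be parsed into a legal (C)V syllable (no codas are permitted; onsets are limited to one consonant).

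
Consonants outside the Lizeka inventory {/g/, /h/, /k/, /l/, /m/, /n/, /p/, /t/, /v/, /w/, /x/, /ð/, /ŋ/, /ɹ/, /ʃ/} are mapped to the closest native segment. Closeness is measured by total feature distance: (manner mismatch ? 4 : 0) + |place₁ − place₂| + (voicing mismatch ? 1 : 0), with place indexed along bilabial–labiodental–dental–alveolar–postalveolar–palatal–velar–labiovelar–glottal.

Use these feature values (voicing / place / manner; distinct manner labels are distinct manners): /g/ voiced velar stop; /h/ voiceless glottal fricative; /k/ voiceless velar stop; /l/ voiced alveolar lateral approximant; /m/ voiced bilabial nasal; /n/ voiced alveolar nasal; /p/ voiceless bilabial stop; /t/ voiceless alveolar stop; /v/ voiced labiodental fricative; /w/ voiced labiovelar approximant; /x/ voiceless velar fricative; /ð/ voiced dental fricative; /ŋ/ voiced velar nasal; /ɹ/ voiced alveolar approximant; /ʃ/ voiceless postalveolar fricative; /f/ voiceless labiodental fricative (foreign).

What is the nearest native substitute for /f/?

/v/ is closest: same manner (fricative), place distance 0 (labiodental→labiodental), voicing differs (+1); total 1. Next closest is /ð/ at distance 2.

v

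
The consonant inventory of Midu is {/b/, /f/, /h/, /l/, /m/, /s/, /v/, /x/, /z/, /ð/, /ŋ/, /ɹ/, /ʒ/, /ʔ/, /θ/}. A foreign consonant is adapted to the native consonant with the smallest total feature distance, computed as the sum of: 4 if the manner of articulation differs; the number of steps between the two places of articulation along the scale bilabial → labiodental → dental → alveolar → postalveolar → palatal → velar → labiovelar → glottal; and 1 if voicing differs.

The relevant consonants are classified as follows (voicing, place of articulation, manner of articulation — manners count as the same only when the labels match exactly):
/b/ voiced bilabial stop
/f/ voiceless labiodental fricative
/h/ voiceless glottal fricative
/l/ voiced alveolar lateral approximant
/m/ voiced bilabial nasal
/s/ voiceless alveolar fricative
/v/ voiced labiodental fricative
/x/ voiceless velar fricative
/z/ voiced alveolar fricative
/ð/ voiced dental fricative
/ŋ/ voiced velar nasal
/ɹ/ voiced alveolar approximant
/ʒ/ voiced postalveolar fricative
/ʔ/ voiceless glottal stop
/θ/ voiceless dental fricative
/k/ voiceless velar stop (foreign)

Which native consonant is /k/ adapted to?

ʔ

/ʔ/ is closest: same manner (stop), place distance 2 (velar→glottal), same voicing; total 2. Next closest is /x/ at distance 4.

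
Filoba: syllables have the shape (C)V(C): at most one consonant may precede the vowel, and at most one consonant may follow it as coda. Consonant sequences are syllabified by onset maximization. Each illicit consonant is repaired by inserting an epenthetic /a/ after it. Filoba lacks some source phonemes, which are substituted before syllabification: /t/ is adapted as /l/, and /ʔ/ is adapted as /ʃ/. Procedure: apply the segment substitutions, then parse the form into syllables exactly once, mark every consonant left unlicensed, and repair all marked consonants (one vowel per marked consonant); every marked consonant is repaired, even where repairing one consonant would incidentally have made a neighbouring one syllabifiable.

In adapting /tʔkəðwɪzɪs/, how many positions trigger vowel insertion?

After substitution the input is /lʃkəðwɪzɪs/.
The unsyllabifiable consonants are /l/, /ʃ/; each receives one epenthetic vowel.

2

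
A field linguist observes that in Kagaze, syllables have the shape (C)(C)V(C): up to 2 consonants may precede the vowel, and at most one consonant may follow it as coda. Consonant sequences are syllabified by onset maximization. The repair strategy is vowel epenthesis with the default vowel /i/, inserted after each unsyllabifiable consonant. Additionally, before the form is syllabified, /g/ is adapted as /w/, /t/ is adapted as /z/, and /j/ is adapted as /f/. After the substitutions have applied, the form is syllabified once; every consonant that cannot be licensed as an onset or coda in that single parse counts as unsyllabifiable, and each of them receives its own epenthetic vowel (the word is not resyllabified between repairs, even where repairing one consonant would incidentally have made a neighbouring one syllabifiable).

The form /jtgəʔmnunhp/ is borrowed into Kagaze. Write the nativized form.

Substitution: /j/ → /f/, /t/ → /z/, /g/ → /w/, giving /fzwəʔmnunhp/.
Syllabifying with onset maximization leaves /f/, /h/, /p/ stranded (at most one coda consonant is licensed; onsets may contain at most 2 consonants).
Each unlicensed consonant becomes the onset of a new syllable: /f/ → /fi/, /h/ → /hi/, /p/ → /pi/.

fizwəʔmnunhipi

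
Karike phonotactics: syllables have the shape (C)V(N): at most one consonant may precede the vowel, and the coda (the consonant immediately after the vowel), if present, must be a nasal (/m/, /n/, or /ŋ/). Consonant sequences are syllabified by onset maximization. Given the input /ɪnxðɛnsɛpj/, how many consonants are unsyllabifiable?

Under (C)V(N), the unsyllabifiable consonants are /x/, /p/, /j/ (only a nasal (/m/, /n/, or /ŋ/) is licensed in coda position; onsets are limited to one consonant).

3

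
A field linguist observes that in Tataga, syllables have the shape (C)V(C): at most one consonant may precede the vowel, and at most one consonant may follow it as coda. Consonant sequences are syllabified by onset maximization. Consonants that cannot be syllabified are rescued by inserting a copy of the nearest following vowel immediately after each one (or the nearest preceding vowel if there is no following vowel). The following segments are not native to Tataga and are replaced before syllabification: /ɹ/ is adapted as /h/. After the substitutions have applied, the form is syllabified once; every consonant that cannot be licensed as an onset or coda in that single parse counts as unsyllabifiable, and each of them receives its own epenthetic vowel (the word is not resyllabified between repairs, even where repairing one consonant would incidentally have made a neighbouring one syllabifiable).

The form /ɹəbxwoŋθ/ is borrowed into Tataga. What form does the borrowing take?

Substitution: /ɹ/ → /h/, giving /həbxwoŋθ/.
The consonants /x/, /θ/ cannot be parsed into a legal (C)V(C) syllable (at most one coda consonant is licensed; onsets are limited to one consonant).
Inserting the epenthetic vowel yields /x/ → /xo/, /θ/ → /θo/.

həbxowoŋθo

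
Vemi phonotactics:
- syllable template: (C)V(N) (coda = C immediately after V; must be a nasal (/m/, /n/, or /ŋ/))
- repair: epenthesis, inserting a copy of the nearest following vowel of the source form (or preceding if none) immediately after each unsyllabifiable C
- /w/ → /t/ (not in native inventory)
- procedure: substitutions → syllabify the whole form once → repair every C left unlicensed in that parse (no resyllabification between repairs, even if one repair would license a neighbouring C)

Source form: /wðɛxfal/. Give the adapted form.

tɛðɛxafala

Substitution: /w/ → /t/, giving /tðɛxfal/.
Syllabifying with onset maximization leaves /t/, /x/, /l/ stranded (only a nasal (/m/, /n/, or /ŋ/) is licensed in coda position; onsets are limited to one consonant).
Each unlicensed consonant becomes the onset of a new syllable: /t/ → /tɛ/, /x/ → /xa/, /l/ → /la/.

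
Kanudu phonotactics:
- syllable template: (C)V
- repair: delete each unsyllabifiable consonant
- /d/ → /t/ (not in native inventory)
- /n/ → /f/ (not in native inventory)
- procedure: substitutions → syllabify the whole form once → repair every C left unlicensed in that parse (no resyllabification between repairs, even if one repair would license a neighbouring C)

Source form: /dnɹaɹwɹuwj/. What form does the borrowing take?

ɹaɹu

Substitution: /d/ → /t/, /n/ → /f/, giving /tfɹaɹwɹuwj/.
Under (C)V, the unsyllabifiable consonants are /t/, /f/, /ɹ/, /w/, /w/, /j/ (no codas are permitted; onsets are limited to one consonant).
Deletion applies to /t/, /f/, /ɹ/, /w/, /w/, /j/.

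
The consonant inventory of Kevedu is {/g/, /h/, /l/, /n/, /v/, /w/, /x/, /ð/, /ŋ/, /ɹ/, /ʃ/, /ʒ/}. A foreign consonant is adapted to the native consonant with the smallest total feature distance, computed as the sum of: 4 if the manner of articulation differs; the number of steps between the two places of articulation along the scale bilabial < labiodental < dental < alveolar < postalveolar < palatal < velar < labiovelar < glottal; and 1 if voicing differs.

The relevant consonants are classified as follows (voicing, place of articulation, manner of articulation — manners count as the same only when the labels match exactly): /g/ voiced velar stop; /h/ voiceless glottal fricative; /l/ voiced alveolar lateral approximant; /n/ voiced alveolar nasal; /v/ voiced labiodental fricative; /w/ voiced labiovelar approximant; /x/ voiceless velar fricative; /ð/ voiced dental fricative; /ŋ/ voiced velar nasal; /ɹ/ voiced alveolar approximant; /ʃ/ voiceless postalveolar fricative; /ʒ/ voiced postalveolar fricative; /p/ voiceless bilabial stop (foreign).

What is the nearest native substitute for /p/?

/v/ is closest: manner differs (stop→fricative, +4), place distance 1 (bilabial→labiodental), voicing differs (+1); total 6. Next closest is /g/ at distance 7.

v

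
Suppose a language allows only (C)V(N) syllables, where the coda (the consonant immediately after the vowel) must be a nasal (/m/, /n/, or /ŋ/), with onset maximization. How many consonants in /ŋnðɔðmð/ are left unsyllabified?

5

Syllabifying with onset maximization leaves /ŋ/, /n/, /ð/, /m/, /ð/ stranded (only a nasal (/m/, /n/, or /ŋ/) is licensed in coda position; onsets are limited to one consonant).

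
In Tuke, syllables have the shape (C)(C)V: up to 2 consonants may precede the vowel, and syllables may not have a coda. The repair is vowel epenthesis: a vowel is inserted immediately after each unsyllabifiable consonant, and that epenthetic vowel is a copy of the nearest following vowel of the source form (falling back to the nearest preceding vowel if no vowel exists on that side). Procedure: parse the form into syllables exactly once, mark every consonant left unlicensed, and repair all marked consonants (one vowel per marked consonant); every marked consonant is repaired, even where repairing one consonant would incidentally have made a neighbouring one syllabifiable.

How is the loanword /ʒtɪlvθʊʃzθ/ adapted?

ʒtɪlʊvθʊʃʊzʊθʊ

Syllabifying with onset maximization leaves /l/, /ʃ/, /z/, /θ/ stranded (no codas are permitted; onsets may contain at most 2 consonants).
Epenthesis after each stranded consonant: /l/ → /lʊ/, /ʃ/ → /ʃʊ/, /z/ → /zʊ/, /θ/ → /θʊ/.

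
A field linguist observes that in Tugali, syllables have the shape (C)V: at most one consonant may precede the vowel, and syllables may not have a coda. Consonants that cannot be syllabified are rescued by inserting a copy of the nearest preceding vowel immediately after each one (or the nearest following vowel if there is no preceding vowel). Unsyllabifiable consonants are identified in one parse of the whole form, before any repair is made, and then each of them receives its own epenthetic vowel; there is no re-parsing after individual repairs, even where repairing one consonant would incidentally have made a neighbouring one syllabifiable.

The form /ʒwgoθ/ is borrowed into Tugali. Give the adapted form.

The consonants /ʒ/, /w/, /θ/ cannot be parsed into a legal (C)V syllable (no codas are permitted; onsets are limited to one consonant).
Epenthesis after each stranded consonant: /ʒ/ → /ʒo/, /w/ → /wo/, /θ/ → /θo/.

ʒowogoθo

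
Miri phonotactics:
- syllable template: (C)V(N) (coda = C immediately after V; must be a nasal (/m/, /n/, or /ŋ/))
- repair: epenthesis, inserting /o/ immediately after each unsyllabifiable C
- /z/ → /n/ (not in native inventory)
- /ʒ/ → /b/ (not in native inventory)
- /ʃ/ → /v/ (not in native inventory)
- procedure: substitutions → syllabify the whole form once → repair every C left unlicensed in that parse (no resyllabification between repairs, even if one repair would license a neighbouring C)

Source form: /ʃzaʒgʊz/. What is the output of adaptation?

vonabogʊn

Substitution: /ʃ/ → /v/, /z/ → /n/, /ʒ/ → /b/, giving /vnabgʊn/.
Under (C)V(N), the unsyllabifiable consonants are /v/, /b/ (only a nasal (/m/, /n/, or /ŋ/) is licensed in coda position; onsets are limited to one consonant).
Inserting the epenthetic vowel yields /v/ → /vo/, /b/ → /bo/.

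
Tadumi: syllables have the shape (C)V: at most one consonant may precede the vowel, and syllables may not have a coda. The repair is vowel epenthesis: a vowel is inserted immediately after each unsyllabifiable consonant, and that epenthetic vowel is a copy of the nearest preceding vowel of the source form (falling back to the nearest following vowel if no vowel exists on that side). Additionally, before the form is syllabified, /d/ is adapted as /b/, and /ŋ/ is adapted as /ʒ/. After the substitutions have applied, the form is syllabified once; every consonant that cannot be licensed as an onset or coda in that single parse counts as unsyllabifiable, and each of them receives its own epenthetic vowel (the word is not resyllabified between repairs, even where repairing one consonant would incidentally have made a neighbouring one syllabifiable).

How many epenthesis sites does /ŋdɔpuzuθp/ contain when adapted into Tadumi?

3

After substitution the input is /ʒbɔpuzuθp/.
The unsyllabifiable consonants are /ʒ/, /θ/, /p/; each receives one epenthetic vowel.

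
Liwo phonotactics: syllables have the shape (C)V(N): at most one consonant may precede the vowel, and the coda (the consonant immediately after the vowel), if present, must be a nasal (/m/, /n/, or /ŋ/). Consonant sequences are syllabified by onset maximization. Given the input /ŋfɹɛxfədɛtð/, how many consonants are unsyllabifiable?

Syllabifying with onset maximization leaves /ŋ/, /f/, /x/, /t/, /ð/ stranded (only a nasal (/m/, /n/, or /ŋ/) is licensed in coda position; onsets are limited to one consonant).

5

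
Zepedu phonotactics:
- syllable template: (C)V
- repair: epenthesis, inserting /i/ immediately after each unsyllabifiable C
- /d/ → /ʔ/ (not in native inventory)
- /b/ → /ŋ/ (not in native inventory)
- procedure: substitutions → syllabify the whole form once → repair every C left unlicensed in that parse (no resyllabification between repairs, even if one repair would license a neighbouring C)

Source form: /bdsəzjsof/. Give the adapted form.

Substitution: /b/ → /ŋ/, /d/ → /ʔ/, giving /ŋʔsəzjsof/.
Under (C)V, the unsyllabifiable consonants are /ŋ/, /ʔ/, /z/, /j/, /f/ (no codas are permitted; onsets are limited to one consonant).
Each unlicensed consonant becomes the onset of a new syllable: /ŋ/ → /ŋi/, /ʔ/ → /ʔi/, /z/ → /zi/, /j/ → /ji/, /f/ → /fi/.

ŋiʔisəzijisofi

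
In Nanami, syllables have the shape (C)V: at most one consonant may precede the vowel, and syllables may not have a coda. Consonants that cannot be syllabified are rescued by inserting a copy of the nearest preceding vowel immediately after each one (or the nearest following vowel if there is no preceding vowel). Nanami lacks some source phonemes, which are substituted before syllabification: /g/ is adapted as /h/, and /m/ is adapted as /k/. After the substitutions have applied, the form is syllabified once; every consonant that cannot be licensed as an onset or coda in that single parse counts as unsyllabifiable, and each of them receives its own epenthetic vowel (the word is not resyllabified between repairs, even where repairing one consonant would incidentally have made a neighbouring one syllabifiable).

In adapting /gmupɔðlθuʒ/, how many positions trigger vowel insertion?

4

After substitution the input is /hkupɔðlθuʒ/.
The unsyllabifiable consonants are /h/, /ð/, /l/, /ʒ/; each receives one epenthetic vowel.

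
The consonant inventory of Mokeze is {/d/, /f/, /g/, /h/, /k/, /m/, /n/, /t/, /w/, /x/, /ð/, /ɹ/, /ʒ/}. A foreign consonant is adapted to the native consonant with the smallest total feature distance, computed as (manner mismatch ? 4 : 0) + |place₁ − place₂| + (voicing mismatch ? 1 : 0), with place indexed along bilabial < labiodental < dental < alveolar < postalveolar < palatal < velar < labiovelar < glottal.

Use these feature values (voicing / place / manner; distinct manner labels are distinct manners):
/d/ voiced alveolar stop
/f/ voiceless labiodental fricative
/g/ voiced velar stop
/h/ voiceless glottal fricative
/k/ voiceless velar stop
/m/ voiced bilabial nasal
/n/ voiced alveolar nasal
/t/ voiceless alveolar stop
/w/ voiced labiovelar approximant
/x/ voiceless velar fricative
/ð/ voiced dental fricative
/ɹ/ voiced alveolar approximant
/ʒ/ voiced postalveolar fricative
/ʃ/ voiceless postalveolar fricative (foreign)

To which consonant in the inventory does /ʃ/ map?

ʒ

/ʒ/ is closest: same manner (fricative), place distance 0 (postalveolar→postalveolar), voicing differs (+1); total 1. Next closest is /x/ at distance 2.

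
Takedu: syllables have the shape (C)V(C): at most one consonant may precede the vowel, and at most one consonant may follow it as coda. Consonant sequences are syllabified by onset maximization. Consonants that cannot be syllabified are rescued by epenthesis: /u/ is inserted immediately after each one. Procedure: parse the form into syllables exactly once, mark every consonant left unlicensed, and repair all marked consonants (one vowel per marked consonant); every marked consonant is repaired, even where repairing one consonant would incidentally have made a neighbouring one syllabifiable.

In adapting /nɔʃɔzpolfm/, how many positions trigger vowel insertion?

The unsyllabifiable consonants are /f/, /m/; each receives one epenthetic vowel.

2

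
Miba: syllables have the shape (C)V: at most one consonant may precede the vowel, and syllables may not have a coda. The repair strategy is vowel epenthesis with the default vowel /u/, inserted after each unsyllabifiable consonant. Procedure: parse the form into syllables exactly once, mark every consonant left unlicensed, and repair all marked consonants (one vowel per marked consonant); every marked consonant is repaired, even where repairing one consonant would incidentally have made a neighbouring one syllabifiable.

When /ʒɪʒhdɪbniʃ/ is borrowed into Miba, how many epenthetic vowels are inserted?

4

The unsyllabifiable consonants are /ʒ/, /h/, /b/, /ʃ/; each receives one epenthetic vowel.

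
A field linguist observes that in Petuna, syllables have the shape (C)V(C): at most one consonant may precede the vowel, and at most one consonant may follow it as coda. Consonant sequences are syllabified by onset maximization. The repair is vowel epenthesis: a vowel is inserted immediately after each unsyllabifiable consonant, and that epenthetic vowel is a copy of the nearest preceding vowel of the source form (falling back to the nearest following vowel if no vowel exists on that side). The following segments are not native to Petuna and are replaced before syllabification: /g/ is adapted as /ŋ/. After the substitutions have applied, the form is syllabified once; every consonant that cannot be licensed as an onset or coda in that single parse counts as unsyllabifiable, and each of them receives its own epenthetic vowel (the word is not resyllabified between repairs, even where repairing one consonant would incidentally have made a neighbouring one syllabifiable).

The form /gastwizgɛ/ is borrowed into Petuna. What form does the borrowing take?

ŋastawizŋɛ

Substitution: /g/ → /ŋ/, giving /ŋastwizŋɛ/.
Under (C)V(C), the unsyllabifiable consonants are /t/ (at most one coda consonant is licensed; onsets are limited to one consonant).
Epenthesis after each stranded consonant: /t/ → /ta/.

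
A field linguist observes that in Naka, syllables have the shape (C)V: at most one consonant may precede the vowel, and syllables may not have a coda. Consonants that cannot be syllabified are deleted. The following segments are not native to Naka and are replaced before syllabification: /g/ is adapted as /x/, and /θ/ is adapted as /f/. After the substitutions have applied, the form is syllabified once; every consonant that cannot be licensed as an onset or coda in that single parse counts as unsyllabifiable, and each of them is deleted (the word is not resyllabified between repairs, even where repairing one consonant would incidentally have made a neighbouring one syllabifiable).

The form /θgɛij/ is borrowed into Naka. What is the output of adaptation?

Substitution: /θ/ → /f/, /g/ → /x/, giving /fxɛij/.
The consonants /f/, /j/ cannot be parsed into a legal (C)V syllable (no codas are permitted; onsets are limited to one consonant).
Each unlicensed consonant is deleted: /f/, /j/.

xɛi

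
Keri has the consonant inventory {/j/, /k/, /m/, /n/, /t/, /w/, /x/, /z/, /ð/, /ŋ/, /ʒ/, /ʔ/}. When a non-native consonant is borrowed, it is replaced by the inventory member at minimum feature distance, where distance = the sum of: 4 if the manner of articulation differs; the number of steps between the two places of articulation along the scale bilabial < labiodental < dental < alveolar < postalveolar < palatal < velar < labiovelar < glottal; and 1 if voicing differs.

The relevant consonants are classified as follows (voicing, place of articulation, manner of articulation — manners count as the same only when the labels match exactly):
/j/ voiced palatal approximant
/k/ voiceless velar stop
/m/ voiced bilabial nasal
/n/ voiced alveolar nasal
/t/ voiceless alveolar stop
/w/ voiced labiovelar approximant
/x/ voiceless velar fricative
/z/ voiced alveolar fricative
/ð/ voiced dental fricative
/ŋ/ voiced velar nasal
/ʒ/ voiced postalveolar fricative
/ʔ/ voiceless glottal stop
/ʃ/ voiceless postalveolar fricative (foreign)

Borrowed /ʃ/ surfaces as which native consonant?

ʒ

/ʒ/ is closest: same manner (fricative), place distance 0 (postalveolar→postalveolar), voicing differs (+1); total 1. Next closest is /x/ at distance 2.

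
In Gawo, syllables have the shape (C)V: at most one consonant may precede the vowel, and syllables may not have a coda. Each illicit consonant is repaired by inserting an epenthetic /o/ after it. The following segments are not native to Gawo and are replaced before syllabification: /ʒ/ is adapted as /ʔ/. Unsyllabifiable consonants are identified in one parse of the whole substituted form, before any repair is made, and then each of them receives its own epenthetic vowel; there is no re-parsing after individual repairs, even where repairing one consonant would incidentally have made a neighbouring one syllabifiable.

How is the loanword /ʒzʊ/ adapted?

Substitution: /ʒ/ → /ʔ/, giving /ʔzʊ/.
Syllabifying with onset maximization leaves /ʔ/ stranded (no codas are permitted; onsets are limited to one consonant).
Inserting the epenthetic vowel yields /ʔ/ → /ʔo/.

ʔozʊ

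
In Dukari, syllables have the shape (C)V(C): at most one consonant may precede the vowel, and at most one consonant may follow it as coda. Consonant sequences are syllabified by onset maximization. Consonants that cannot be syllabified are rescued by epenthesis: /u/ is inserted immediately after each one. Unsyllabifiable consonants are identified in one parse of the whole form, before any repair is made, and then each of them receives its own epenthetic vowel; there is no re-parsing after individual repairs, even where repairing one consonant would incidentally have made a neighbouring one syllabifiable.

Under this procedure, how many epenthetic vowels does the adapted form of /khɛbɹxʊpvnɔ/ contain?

The unsyllabifiable consonants are /k/, /ɹ/, /v/; each receives one epenthetic vowel.

3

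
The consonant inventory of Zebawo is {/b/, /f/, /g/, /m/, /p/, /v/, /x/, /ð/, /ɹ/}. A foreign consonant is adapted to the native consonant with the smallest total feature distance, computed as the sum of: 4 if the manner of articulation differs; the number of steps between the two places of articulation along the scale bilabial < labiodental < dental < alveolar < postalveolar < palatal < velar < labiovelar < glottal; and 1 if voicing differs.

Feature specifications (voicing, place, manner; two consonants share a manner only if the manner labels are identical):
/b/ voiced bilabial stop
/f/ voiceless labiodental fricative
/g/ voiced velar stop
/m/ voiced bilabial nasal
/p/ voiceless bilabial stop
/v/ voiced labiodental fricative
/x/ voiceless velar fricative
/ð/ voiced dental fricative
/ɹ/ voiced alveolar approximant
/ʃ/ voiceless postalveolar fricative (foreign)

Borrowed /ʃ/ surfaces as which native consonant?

x

/x/ is closest: same manner (fricative), place distance 2 (postalveolar→velar), same voicing; total 2. Next closest is /f/ at distance 3.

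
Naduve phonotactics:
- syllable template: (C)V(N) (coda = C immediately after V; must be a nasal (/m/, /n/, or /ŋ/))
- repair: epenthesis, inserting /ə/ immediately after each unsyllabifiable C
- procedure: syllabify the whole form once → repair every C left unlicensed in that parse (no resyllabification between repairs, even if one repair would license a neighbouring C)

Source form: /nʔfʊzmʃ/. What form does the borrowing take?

nəʔəfʊzəməʃə

The consonants /n/, /ʔ/, /z/, /m/, /ʃ/ cannot be parsed into a legal (C)V(N) syllable (only a nasal (/m/, /n/, or /ŋ/) is licensed in coda position; onsets are limited to one consonant).
Inserting the epenthetic vowel yields /n/ → /nə/, /ʔ/ → /ʔə/, /z/ → /zə/, /m/ → /mə/, /ʃ/ → /ʃə/.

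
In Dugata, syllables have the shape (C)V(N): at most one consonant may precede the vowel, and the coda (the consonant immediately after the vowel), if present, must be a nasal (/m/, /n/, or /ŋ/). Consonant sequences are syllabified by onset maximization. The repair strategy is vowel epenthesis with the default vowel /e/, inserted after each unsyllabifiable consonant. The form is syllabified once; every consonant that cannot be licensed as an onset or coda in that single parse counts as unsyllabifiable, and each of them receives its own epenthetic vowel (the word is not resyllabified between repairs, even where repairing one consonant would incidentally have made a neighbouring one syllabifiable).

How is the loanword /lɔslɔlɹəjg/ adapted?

lɔselɔleɹəjege

The consonants /s/, /l/, /j/, /g/ cannot be parsed into a legal (C)V(N) syllable (only a nasal (/m/, /n/, or /ŋ/) is licensed in coda position; onsets are limited to one consonant).
Inserting the epenthetic vowel yields /s/ → /se/, /l/ → /le/, /j/ → /je/, /g/ → /ge/.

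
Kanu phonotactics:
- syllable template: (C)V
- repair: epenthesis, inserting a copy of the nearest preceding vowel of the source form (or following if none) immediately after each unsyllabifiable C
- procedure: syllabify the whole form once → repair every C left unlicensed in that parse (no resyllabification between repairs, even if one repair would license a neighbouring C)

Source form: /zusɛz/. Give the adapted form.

zusɛzɛ

Under (C)V, the unsyllabifiable consonants are /z/ (no codas are permitted; onsets are limited to one consonant).
Inserting the epenthetic vowel yields /z/ → /zɛ/.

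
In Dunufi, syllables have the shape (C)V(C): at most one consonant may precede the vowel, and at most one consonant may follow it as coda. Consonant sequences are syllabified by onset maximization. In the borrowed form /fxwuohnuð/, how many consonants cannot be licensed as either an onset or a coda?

The consonants /f/, /x/ cannot be parsed into a legal (C)V(C) syllable (at most one coda consonant is licensed; onsets are limited to one consonant).

2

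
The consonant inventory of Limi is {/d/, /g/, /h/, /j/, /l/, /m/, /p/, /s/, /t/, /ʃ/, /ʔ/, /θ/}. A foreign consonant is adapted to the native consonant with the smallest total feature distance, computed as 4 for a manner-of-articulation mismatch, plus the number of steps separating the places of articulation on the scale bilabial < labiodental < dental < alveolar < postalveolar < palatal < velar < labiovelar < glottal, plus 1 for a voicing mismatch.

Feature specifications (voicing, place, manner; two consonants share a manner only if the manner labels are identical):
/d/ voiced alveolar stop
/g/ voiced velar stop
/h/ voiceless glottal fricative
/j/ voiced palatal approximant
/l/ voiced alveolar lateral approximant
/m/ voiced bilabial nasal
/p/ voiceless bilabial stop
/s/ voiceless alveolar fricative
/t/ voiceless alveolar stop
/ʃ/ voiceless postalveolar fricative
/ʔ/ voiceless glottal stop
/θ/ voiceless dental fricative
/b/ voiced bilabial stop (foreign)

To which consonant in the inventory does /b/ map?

/p/ is closest: same manner (stop), place distance 0 (bilabial→bilabial), voicing differs (+1); total 1. Next closest is /d/ at distance 3.

p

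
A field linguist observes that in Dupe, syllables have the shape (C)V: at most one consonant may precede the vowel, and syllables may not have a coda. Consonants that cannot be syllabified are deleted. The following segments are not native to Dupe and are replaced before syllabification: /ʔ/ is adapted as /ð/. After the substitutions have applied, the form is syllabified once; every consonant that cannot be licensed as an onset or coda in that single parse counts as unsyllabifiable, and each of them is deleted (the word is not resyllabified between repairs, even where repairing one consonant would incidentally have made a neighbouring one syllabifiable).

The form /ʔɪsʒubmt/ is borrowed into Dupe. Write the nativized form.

Substitution: /ʔ/ → /ð/, giving /ðɪsʒubmt/.
Syllabifying with onset maximization leaves /s/, /b/, /m/, /t/ stranded (no codas are permitted; onsets are limited to one consonant).
Each unlicensed consonant is deleted: /s/, /b/, /m/, /t/.

ðɪʒu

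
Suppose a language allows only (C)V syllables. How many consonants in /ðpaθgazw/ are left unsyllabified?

Under (C)V, the unsyllabifiable consonants are /ð/, /θ/, /z/, /w/ (no codas are permitted; onsets are limited to one consonant).

4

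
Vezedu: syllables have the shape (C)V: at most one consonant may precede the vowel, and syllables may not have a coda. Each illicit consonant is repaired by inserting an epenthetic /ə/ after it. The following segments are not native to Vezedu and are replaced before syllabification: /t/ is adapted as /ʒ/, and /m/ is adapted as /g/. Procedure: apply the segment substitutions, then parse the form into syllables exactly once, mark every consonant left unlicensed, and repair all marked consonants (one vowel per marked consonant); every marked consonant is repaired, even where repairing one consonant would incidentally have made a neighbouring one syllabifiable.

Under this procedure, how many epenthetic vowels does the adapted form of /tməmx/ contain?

After substitution the input is /ʒgəgx/.
The unsyllabifiable consonants are /ʒ/, /g/, /x/; each receives one epenthetic vowel.

3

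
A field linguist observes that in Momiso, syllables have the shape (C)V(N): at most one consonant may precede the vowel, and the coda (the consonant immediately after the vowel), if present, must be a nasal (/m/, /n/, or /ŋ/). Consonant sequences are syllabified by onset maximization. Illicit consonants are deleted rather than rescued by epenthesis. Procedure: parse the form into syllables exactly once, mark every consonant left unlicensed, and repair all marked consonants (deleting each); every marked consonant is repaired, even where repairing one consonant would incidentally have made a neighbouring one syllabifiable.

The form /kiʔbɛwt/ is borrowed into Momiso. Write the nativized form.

Syllabifying with onset maximization leaves /ʔ/, /w/, /t/ stranded (only a nasal (/m/, /n/, or /ŋ/) is licensed in coda position; onsets are limited to one consonant).
Each unlicensed consonant is deleted: /ʔ/, /w/, /t/.

kibɛ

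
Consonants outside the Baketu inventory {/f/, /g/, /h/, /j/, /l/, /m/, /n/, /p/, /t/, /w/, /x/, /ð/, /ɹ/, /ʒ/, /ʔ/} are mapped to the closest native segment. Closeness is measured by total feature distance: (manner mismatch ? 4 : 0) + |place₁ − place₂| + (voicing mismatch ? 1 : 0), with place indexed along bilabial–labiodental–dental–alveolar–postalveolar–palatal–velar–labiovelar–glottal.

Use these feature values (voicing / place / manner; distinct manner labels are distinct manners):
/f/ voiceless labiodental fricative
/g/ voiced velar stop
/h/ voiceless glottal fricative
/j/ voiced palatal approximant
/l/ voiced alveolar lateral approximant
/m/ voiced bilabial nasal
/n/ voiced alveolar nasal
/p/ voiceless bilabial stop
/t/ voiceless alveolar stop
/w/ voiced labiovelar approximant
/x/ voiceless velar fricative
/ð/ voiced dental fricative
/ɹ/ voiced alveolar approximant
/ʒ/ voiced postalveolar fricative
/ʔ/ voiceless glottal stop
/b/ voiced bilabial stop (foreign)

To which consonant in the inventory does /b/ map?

p

/p/ is closest: same manner (stop), place distance 0 (bilabial→bilabial), voicing differs (+1); total 1. Next closest is /m/ at distance 4.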